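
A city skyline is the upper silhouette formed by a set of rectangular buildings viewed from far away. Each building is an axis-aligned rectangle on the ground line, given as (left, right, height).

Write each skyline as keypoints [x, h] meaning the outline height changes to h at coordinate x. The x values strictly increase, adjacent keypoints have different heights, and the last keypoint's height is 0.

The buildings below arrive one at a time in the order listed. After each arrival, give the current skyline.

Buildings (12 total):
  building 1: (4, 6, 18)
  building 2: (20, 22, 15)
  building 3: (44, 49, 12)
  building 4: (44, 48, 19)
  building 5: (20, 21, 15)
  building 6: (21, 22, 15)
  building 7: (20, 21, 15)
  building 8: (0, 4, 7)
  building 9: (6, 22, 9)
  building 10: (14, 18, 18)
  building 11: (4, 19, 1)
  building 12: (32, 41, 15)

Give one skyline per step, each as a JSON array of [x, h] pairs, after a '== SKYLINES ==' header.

== SKYLINES ==
[[4,18],[6,0]]
[[4,18],[6,0],[20,15],[22,0]]
[[4,18],[6,0],[20,15],[22,0],[44,12],[49,0]]
[[4,18],[6,0],[20,15],[22,0],[44,19],[48,12],[49,0]]
[[4,18],[6,0],[20,15],[22,0],[44,19],[48,12],[49,0]]
[[4,18],[6,0],[20,15],[22,0],[44,19],[48,12],[49,0]]
[[4,18],[6,0],[20,15],[22,0],[44,19],[48,12],[49,0]]
[[0,7],[4,18],[6,0],[20,15],[22,0],[44,19],[48,12],[49,0]]
[[0,7],[4,18],[6,9],[20,15],[22,0],[44,19],[48,12],[49,0]]
[[0,7],[4,18],[6,9],[14,18],[18,9],[20,15],[22,0],[44,19],[48,12],[49,0]]
[[0,7],[4,18],[6,9],[14,18],[18,9],[20,15],[22,0],[44,19],[48,12],[49,0]]
[[0,7],[4,18],[6,9],[14,18],[18,9],[20,15],[22,0],[32,15],[41,0],[44,19],[48,12],[49,0]]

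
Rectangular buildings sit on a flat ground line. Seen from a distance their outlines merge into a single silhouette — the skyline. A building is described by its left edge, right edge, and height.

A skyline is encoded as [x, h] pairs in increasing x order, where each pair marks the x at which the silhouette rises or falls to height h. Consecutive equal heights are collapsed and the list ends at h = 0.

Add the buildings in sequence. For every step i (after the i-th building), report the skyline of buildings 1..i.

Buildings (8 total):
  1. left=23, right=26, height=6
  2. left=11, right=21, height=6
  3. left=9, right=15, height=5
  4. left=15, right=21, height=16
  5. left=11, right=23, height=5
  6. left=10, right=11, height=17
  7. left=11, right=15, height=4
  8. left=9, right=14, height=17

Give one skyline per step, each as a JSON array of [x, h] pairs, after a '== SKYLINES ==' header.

== SKYLINES ==
[[23,6],[26,0]]
[[11,6],[21,0],[23,6],[26,0]]
[[9,5],[11,6],[21,0],[23,6],[26,0]]
[[9,5],[11,6],[15,16],[21,0],[23,6],[26,0]]
[[9,5],[11,6],[15,16],[21,5],[23,6],[26,0]]
[[9,5],[10,17],[11,6],[15,16],[21,5],[23,6],[26,0]]
[[9,5],[10,17],[11,6],[15,16],[21,5],[23,6],[26,0]]
[[9,17],[14,6],[15,16],[21,5],[23,6],[26,0]]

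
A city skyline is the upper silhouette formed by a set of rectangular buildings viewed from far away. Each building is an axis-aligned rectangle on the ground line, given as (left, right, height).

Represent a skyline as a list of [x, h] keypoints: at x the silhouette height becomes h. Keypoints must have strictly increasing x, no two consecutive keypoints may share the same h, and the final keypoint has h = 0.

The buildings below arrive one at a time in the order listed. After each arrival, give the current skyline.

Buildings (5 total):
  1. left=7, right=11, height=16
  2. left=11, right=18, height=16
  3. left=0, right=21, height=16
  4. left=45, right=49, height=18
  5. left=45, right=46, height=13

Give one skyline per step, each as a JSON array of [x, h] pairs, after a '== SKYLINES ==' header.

== SKYLINES ==
[[7,16],[11,0]]
[[7,16],[18,0]]
[[0,16],[21,0]]
[[0,16],[21,0],[45,18],[49,0]]
[[0,16],[21,0],[45,18],[49,0]]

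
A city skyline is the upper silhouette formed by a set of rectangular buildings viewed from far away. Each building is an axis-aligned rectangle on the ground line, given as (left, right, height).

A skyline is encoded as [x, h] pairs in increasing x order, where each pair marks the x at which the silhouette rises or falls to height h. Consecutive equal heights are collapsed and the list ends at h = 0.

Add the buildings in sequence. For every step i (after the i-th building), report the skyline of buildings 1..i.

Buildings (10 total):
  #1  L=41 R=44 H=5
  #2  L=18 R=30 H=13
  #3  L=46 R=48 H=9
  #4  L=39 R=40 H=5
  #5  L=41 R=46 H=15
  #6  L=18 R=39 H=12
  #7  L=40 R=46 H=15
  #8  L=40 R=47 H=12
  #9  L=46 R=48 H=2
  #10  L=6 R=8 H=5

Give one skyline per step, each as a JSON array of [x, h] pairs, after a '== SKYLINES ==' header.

== SKYLINES ==
[[41,5],[44,0]]
[[18,13],[30,0],[41,5],[44,0]]
[[18,13],[30,0],[41,5],[44,0],[46,9],[48,0]]
[[18,13],[30,0],[39,5],[40,0],[41,5],[44,0],[46,9],[48,0]]
[[18,13],[30,0],[39,5],[40,0],[41,15],[46,9],[48,0]]
[[18,13],[30,12],[39,5],[40,0],[41,15],[46,9],[48,0]]
[[18,13],[30,12],[39,5],[40,15],[46,9],[48,0]]
[[18,13],[30,12],[39,5],[40,15],[46,12],[47,9],[48,0]]
[[18,13],[30,12],[39,5],[40,15],[46,12],[47,9],[48,0]]
[[6,5],[8,0],[18,13],[30,12],[39,5],[40,15],[46,12],[47,9],[48,0]]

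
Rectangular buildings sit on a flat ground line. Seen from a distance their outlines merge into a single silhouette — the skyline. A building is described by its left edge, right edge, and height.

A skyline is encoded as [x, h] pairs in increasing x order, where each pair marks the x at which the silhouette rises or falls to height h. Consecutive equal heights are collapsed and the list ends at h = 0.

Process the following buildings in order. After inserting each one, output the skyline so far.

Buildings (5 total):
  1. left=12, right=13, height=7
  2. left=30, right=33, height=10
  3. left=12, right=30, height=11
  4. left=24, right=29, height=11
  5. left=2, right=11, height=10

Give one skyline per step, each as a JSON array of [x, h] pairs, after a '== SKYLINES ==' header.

== SKYLINES ==
[[12,7],[13,0]]
[[12,7],[13,0],[30,10],[33,0]]
[[12,11],[30,10],[33,0]]
[[12,11],[30,10],[33,0]]
[[2,10],[11,0],[12,11],[30,10],[33,0]]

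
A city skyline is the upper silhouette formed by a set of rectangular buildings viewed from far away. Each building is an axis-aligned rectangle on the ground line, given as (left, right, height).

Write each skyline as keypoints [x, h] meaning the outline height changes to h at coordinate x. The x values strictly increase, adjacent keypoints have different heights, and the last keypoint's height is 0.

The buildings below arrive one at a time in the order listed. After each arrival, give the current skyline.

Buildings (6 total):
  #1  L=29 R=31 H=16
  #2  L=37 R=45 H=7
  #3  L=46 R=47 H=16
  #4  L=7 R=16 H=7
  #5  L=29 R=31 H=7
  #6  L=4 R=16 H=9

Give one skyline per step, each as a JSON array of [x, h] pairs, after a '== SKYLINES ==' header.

== SKYLINES ==
[[29,16],[31,0]]
[[29,16],[31,0],[37,7],[45,0]]
[[29,16],[31,0],[37,7],[45,0],[46,16],[47,0]]
[[7,7],[16,0],[29,16],[31,0],[37,7],[45,0],[46,16],[47,0]]
[[7,7],[16,0],[29,16],[31,0],[37,7],[45,0],[46,16],[47,0]]
[[4,9],[16,0],[29,16],[31,0],[37,7],[45,0],[46,16],[47,0]]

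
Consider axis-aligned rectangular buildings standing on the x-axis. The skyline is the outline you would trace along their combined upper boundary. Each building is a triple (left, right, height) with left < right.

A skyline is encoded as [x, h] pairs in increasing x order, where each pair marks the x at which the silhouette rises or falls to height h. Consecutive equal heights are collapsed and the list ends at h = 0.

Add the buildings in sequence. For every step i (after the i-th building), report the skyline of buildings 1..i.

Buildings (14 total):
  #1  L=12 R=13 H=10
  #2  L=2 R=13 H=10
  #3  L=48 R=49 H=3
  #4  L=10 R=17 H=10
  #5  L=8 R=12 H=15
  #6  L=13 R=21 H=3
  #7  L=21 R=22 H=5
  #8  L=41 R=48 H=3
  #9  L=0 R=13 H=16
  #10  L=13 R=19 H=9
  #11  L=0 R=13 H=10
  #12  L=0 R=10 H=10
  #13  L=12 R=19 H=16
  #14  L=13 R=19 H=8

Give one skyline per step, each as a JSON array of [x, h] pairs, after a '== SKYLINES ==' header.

== SKYLINES ==
[[12,10],[13,0]]
[[2,10],[13,0]]
[[2,10],[13,0],[48,3],[49,0]]
[[2,10],[17,0],[48,3],[49,0]]
[[2,10],[8,15],[12,10],[17,0],[48,3],[49,0]]
[[2,10],[8,15],[12,10],[17,3],[21,0],[48,3],[49,0]]
[[2,10],[8,15],[12,10],[17,3],[21,5],[22,0],[48,3],[49,0]]
[[2,10],[8,15],[12,10],[17,3],[21,5],[22,0],[41,3],[49,0]]
[[0,16],[13,10],[17,3],[21,5],[22,0],[41,3],[49,0]]
[[0,16],[13,10],[17,9],[19,3],[21,5],[22,0],[41,3],[49,0]]
[[0,16],[13,10],[17,9],[19,3],[21,5],[22,0],[41,3],[49,0]]
[[0,16],[13,10],[17,9],[19,3],[21,5],[22,0],[41,3],[49,0]]
[[0,16],[19,3],[21,5],[22,0],[41,3],[49,0]]
[[0,16],[19,3],[21,5],[22,0],[41,3],[49,0]]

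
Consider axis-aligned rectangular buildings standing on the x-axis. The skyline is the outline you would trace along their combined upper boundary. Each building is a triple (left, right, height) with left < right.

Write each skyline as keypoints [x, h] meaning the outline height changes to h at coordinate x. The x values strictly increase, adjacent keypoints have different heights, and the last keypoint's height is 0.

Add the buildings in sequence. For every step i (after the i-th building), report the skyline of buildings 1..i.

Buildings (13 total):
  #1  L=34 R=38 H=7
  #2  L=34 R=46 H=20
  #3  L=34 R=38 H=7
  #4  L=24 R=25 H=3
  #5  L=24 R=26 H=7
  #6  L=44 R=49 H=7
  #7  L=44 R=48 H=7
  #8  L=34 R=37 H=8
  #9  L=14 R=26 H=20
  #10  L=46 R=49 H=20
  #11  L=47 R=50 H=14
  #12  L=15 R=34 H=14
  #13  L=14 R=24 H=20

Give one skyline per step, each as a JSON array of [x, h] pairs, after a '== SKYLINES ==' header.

== SKYLINES ==
[[34,7],[38,0]]
[[34,20],[46,0]]
[[34,20],[46,0]]
[[24,3],[25,0],[34,20],[46,0]]
[[24,7],[26,0],[34,20],[46,0]]
[[24,7],[26,0],[34,20],[46,7],[49,0]]
[[24,7],[26,0],[34,20],[46,7],[49,0]]
[[24,7],[26,0],[34,20],[46,7],[49,0]]
[[14,20],[26,0],[34,20],[46,7],[49,0]]
[[14,20],[26,0],[34,20],[49,0]]
[[14,20],[26,0],[34,20],[49,14],[50,0]]
[[14,20],[26,14],[34,20],[49,14],[50,0]]
[[14,20],[26,14],[34,20],[49,14],[50,0]]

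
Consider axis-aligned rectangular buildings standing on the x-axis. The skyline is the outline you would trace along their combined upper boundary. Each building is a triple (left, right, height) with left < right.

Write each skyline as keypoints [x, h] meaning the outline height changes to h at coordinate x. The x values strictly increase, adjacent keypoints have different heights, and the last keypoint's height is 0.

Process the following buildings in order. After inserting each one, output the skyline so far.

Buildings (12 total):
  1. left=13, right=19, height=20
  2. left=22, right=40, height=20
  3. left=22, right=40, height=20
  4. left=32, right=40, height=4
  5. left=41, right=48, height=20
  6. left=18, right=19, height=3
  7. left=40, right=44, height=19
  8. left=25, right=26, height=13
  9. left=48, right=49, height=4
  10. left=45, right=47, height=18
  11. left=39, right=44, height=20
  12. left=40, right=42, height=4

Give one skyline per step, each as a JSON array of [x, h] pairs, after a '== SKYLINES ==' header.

== SKYLINES ==
[[13,20],[19,0]]
[[13,20],[19,0],[22,20],[40,0]]
[[13,20],[19,0],[22,20],[40,0]]
[[13,20],[19,0],[22,20],[40,0]]
[[13,20],[19,0],[22,20],[40,0],[41,20],[48,0]]
[[13,20],[19,0],[22,20],[40,0],[41,20],[48,0]]
[[13,20],[19,0],[22,20],[40,19],[41,20],[48,0]]
[[13,20],[19,0],[22,20],[40,19],[41,20],[48,0]]
[[13,20],[19,0],[22,20],[40,19],[41,20],[48,4],[49,0]]
[[13,20],[19,0],[22,20],[40,19],[41,20],[48,4],[49,0]]
[[13,20],[19,0],[22,20],[48,4],[49,0]]
[[13,20],[19,0],[22,20],[48,4],[49,0]]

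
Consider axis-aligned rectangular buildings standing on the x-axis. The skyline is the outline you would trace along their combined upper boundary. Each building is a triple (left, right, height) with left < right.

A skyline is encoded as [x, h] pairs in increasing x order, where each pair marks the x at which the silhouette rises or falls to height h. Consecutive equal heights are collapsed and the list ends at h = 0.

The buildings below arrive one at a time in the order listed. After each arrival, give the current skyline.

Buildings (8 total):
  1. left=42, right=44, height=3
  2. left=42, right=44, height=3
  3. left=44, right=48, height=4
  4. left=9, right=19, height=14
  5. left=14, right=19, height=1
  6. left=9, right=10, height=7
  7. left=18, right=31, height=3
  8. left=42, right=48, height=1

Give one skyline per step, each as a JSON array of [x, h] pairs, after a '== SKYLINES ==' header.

== SKYLINES ==
[[42,3],[44,0]]
[[42,3],[44,0]]
[[42,3],[44,4],[48,0]]
[[9,14],[19,0],[42,3],[44,4],[48,0]]
[[9,14],[19,0],[42,3],[44,4],[48,0]]
[[9,14],[19,0],[42,3],[44,4],[48,0]]
[[9,14],[19,3],[31,0],[42,3],[44,4],[48,0]]
[[9,14],[19,3],[31,0],[42,3],[44,4],[48,0]]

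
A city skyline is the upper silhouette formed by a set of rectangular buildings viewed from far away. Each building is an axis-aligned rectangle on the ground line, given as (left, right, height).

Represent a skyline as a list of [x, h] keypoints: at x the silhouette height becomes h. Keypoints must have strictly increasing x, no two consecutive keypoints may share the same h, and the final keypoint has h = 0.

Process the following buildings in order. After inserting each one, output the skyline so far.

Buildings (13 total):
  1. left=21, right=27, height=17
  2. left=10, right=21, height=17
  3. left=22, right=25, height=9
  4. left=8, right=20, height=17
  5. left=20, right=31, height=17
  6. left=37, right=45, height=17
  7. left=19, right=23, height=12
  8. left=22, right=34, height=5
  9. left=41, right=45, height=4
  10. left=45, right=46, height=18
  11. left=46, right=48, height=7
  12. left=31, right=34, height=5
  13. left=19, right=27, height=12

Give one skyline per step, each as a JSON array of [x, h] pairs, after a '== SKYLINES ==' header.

== SKYLINES ==
[[21,17],[27,0]]
[[10,17],[27,0]]
[[10,17],[27,0]]
[[8,17],[27,0]]
[[8,17],[31,0]]
[[8,17],[31,0],[37,17],[45,0]]
[[8,17],[31,0],[37,17],[45,0]]
[[8,17],[31,5],[34,0],[37,17],[45,0]]
[[8,17],[31,5],[34,0],[37,17],[45,0]]
[[8,17],[31,5],[34,0],[37,17],[45,18],[46,0]]
[[8,17],[31,5],[34,0],[37,17],[45,18],[46,7],[48,0]]
[[8,17],[31,5],[34,0],[37,17],[45,18],[46,7],[48,0]]
[[8,17],[31,5],[34,0],[37,17],[45,18],[46,7],[48,0]]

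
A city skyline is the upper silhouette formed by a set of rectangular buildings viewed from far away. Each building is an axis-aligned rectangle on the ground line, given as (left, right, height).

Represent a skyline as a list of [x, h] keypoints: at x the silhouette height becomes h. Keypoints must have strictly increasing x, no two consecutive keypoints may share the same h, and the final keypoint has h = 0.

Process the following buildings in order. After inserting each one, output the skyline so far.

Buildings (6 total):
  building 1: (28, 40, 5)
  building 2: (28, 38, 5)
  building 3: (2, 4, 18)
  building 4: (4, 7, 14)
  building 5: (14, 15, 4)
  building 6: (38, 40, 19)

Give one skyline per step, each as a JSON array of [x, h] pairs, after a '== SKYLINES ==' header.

== SKYLINES ==
[[28,5],[40,0]]
[[28,5],[40,0]]
[[2,18],[4,0],[28,5],[40,0]]
[[2,18],[4,14],[7,0],[28,5],[40,0]]
[[2,18],[4,14],[7,0],[14,4],[15,0],[28,5],[40,0]]
[[2,18],[4,14],[7,0],[14,4],[15,0],[28,5],[38,19],[40,0]]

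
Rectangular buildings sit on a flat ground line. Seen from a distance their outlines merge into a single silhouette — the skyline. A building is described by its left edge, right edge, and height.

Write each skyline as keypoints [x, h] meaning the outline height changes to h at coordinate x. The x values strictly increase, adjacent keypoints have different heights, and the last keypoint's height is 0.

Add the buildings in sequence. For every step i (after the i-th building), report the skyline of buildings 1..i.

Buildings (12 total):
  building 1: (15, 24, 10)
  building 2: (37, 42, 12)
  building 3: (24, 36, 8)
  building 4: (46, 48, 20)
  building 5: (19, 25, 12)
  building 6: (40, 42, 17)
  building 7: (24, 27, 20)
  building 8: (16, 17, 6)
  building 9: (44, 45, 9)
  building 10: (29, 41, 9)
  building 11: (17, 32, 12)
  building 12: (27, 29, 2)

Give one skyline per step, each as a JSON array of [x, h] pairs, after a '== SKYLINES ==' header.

== SKYLINES ==
[[15,10],[24,0]]
[[15,10],[24,0],[37,12],[42,0]]
[[15,10],[24,8],[36,0],[37,12],[42,0]]
[[15,10],[24,8],[36,0],[37,12],[42,0],[46,20],[48,0]]
[[15,10],[19,12],[25,8],[36,0],[37,12],[42,0],[46,20],[48,0]]
[[15,10],[19,12],[25,8],[36,0],[37,12],[40,17],[42,0],[46,20],[48,0]]
[[15,10],[19,12],[24,20],[27,8],[36,0],[37,12],[40,17],[42,0],[46,20],[48,0]]
[[15,10],[19,12],[24,20],[27,8],[36,0],[37,12],[40,17],[42,0],[46,20],[48,0]]
[[15,10],[19,12],[24,20],[27,8],[36,0],[37,12],[40,17],[42,0],[44,9],[45,0],[46,20],[48,0]]
[[15,10],[19,12],[24,20],[27,8],[29,9],[37,12],[40,17],[42,0],[44,9],[45,0],[46,20],[48,0]]
[[15,10],[17,12],[24,20],[27,12],[32,9],[37,12],[40,17],[42,0],[44,9],[45,0],[46,20],[48,0]]
[[15,10],[17,12],[24,20],[27,12],[32,9],[37,12],[40,17],[42,0],[44,9],[45,0],[46,20],[48,0]]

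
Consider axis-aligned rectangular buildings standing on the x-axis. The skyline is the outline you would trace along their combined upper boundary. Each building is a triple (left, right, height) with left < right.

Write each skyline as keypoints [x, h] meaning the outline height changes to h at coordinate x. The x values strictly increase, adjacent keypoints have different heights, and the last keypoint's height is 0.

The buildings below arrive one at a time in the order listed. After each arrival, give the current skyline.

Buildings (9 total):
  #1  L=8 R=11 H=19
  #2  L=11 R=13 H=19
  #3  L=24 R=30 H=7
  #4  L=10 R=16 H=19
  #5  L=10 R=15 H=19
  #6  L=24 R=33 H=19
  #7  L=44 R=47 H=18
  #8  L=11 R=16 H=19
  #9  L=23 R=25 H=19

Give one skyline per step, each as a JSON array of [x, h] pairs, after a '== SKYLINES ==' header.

== SKYLINES ==
[[8,19],[11,0]]
[[8,19],[13,0]]
[[8,19],[13,0],[24,7],[30,0]]
[[8,19],[16,0],[24,7],[30,0]]
[[8,19],[16,0],[24,7],[30,0]]
[[8,19],[16,0],[24,19],[33,0]]
[[8,19],[16,0],[24,19],[33,0],[44,18],[47,0]]
[[8,19],[16,0],[24,19],[33,0],[44,18],[47,0]]
[[8,19],[16,0],[23,19],[33,0],[44,18],[47,0]]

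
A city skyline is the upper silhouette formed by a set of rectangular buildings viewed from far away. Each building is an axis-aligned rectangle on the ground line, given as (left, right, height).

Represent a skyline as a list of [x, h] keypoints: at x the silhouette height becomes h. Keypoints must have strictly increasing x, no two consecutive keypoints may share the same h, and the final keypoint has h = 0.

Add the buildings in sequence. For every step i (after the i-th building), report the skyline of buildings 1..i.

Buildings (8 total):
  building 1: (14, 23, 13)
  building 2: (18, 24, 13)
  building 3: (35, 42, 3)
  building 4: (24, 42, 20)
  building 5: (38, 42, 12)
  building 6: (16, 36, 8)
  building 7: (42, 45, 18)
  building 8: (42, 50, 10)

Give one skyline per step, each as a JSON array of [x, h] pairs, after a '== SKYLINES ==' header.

== SKYLINES ==
[[14,13],[23,0]]
[[14,13],[24,0]]
[[14,13],[24,0],[35,3],[42,0]]
[[14,13],[24,20],[42,0]]
[[14,13],[24,20],[42,0]]
[[14,13],[24,20],[42,0]]
[[14,13],[24,20],[42,18],[45,0]]
[[14,13],[24,20],[42,18],[45,10],[50,0]]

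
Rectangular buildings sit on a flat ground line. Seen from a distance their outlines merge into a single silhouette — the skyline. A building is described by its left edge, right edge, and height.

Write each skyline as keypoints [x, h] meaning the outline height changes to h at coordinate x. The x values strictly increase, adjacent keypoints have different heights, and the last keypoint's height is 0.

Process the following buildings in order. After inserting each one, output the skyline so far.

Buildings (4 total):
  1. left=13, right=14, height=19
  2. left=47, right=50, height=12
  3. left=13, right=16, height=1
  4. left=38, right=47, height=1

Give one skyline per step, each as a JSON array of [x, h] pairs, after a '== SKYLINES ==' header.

== SKYLINES ==
[[13,19],[14,0]]
[[13,19],[14,0],[47,12],[50,0]]
[[13,19],[14,1],[16,0],[47,12],[50,0]]
[[13,19],[14,1],[16,0],[38,1],[47,12],[50,0]]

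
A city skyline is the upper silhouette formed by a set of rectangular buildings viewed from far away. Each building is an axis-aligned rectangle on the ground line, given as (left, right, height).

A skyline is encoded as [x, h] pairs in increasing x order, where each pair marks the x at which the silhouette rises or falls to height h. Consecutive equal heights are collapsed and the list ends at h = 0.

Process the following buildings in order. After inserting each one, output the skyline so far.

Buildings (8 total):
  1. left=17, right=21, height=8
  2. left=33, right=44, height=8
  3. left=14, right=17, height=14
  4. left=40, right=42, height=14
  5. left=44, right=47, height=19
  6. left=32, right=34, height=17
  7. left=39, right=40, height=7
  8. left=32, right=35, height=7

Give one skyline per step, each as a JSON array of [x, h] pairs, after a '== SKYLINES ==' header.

== SKYLINES ==
[[17,8],[21,0]]
[[17,8],[21,0],[33,8],[44,0]]
[[14,14],[17,8],[21,0],[33,8],[44,0]]
[[14,14],[17,8],[21,0],[33,8],[40,14],[42,8],[44,0]]
[[14,14],[17,8],[21,0],[33,8],[40,14],[42,8],[44,19],[47,0]]
[[14,14],[17,8],[21,0],[32,17],[34,8],[40,14],[42,8],[44,19],[47,0]]
[[14,14],[17,8],[21,0],[32,17],[34,8],[40,14],[42,8],[44,19],[47,0]]
[[14,14],[17,8],[21,0],[32,17],[34,8],[40,14],[42,8],[44,19],[47,0]]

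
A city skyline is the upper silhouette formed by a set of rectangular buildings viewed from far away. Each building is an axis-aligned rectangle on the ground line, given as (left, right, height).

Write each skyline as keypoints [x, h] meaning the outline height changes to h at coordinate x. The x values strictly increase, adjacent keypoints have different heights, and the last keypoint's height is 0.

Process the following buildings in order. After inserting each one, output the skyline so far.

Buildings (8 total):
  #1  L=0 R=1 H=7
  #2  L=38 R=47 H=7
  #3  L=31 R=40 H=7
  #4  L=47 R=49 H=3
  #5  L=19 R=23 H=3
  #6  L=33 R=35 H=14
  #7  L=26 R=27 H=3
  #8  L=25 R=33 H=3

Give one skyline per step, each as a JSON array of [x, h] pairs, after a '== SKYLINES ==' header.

== SKYLINES ==
[[0,7],[1,0]]
[[0,7],[1,0],[38,7],[47,0]]
[[0,7],[1,0],[31,7],[47,0]]
[[0,7],[1,0],[31,7],[47,3],[49,0]]
[[0,7],[1,0],[19,3],[23,0],[31,7],[47,3],[49,0]]
[[0,7],[1,0],[19,3],[23,0],[31,7],[33,14],[35,7],[47,3],[49,0]]
[[0,7],[1,0],[19,3],[23,0],[26,3],[27,0],[31,7],[33,14],[35,7],[47,3],[49,0]]
[[0,7],[1,0],[19,3],[23,0],[25,3],[31,7],[33,14],[35,7],[47,3],[49,0]]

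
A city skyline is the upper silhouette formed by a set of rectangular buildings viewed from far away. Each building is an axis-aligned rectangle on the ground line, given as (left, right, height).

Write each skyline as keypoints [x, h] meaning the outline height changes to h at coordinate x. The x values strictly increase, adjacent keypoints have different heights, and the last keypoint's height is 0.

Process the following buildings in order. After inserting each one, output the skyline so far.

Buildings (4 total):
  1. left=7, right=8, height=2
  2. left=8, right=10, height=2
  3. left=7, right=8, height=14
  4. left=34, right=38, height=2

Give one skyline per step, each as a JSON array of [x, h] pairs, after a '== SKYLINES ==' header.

== SKYLINES ==
[[7,2],[8,0]]
[[7,2],[10,0]]
[[7,14],[8,2],[10,0]]
[[7,14],[8,2],[10,0],[34,2],[38,0]]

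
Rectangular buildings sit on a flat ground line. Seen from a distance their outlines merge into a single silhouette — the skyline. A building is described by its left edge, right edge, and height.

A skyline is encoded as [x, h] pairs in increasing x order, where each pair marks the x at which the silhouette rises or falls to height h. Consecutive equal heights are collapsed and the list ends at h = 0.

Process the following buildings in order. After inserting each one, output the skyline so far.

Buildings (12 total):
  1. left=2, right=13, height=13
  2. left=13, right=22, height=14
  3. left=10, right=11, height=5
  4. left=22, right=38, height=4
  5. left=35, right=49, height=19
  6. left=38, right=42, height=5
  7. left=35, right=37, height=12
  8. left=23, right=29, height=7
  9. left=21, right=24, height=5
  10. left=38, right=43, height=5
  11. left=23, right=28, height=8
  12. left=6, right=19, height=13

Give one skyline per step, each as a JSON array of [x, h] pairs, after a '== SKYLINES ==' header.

== SKYLINES ==
[[2,13],[13,0]]
[[2,13],[13,14],[22,0]]
[[2,13],[13,14],[22,0]]
[[2,13],[13,14],[22,4],[38,0]]
[[2,13],[13,14],[22,4],[35,19],[49,0]]
[[2,13],[13,14],[22,4],[35,19],[49,0]]
[[2,13],[13,14],[22,4],[35,19],[49,0]]
[[2,13],[13,14],[22,4],[23,7],[29,4],[35,19],[49,0]]
[[2,13],[13,14],[22,5],[23,7],[29,4],[35,19],[49,0]]
[[2,13],[13,14],[22,5],[23,7],[29,4],[35,19],[49,0]]
[[2,13],[13,14],[22,5],[23,8],[28,7],[29,4],[35,19],[49,0]]
[[2,13],[13,14],[22,5],[23,8],[28,7],[29,4],[35,19],[49,0]]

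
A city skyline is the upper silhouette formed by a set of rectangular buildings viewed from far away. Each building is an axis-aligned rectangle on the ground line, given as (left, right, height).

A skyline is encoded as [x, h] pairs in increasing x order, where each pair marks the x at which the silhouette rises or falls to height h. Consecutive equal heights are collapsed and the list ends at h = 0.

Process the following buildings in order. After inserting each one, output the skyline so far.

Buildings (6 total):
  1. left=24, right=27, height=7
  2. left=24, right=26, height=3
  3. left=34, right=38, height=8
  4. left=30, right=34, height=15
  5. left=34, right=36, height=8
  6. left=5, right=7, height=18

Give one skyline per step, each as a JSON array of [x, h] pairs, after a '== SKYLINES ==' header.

== SKYLINES ==
[[24,7],[27,0]]
[[24,7],[27,0]]
[[24,7],[27,0],[34,8],[38,0]]
[[24,7],[27,0],[30,15],[34,8],[38,0]]
[[24,7],[27,0],[30,15],[34,8],[38,0]]
[[5,18],[7,0],[24,7],[27,0],[30,15],[34,8],[38,0]]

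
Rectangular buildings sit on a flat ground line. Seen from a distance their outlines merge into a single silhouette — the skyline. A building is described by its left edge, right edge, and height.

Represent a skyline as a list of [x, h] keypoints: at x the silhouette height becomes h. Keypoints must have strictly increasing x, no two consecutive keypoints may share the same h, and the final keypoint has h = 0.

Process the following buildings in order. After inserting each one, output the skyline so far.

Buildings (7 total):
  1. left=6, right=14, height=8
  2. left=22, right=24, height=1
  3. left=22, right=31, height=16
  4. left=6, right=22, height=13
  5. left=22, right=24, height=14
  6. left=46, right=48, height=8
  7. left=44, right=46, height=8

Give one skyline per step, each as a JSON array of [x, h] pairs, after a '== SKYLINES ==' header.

== SKYLINES ==
[[6,8],[14,0]]
[[6,8],[14,0],[22,1],[24,0]]
[[6,8],[14,0],[22,16],[31,0]]
[[6,13],[22,16],[31,0]]
[[6,13],[22,16],[31,0]]
[[6,13],[22,16],[31,0],[46,8],[48,0]]
[[6,13],[22,16],[31,0],[44,8],[48,0]]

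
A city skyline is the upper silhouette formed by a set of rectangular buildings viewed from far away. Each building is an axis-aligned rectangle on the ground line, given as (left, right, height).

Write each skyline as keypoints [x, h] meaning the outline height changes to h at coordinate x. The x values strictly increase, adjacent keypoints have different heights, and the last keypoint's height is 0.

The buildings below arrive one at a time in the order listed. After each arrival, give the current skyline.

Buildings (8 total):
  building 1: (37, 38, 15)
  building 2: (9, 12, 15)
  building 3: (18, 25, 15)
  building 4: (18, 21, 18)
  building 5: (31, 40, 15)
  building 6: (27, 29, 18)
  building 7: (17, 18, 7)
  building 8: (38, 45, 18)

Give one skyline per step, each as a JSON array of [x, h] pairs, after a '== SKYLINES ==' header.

== SKYLINES ==
[[37,15],[38,0]]
[[9,15],[12,0],[37,15],[38,0]]
[[9,15],[12,0],[18,15],[25,0],[37,15],[38,0]]
[[9,15],[12,0],[18,18],[21,15],[25,0],[37,15],[38,0]]
[[9,15],[12,0],[18,18],[21,15],[25,0],[31,15],[40,0]]
[[9,15],[12,0],[18,18],[21,15],[25,0],[27,18],[29,0],[31,15],[40,0]]
[[9,15],[12,0],[17,7],[18,18],[21,15],[25,0],[27,18],[29,0],[31,15],[40,0]]
[[9,15],[12,0],[17,7],[18,18],[21,15],[25,0],[27,18],[29,0],[31,15],[38,18],[45,0]]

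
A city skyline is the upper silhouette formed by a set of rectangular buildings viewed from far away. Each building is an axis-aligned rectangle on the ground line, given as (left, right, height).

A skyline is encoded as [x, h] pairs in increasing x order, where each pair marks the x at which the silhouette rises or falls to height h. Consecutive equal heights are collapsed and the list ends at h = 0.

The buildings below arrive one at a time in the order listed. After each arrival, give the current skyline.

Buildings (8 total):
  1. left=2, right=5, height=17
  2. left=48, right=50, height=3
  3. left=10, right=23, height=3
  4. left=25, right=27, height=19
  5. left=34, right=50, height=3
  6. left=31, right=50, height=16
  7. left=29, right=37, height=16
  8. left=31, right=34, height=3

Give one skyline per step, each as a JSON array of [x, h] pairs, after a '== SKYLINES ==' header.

== SKYLINES ==
[[2,17],[5,0]]
[[2,17],[5,0],[48,3],[50,0]]
[[2,17],[5,0],[10,3],[23,0],[48,3],[50,0]]
[[2,17],[5,0],[10,3],[23,0],[25,19],[27,0],[48,3],[50,0]]
[[2,17],[5,0],[10,3],[23,0],[25,19],[27,0],[34,3],[50,0]]
[[2,17],[5,0],[10,3],[23,0],[25,19],[27,0],[31,16],[50,0]]
[[2,17],[5,0],[10,3],[23,0],[25,19],[27,0],[29,16],[50,0]]
[[2,17],[5,0],[10,3],[23,0],[25,19],[27,0],[29,16],[50,0]]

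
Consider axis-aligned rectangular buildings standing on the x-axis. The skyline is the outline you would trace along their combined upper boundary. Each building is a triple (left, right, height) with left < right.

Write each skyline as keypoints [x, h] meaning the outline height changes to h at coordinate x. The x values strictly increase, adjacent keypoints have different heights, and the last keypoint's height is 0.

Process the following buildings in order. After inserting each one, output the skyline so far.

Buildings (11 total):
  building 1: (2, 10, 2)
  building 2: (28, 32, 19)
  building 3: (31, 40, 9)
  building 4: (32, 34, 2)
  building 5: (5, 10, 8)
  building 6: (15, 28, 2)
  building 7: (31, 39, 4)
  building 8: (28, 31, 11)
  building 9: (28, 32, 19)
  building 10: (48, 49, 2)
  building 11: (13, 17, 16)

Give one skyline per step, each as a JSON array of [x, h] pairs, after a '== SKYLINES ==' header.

== SKYLINES ==
[[2,2],[10,0]]
[[2,2],[10,0],[28,19],[32,0]]
[[2,2],[10,0],[28,19],[32,9],[40,0]]
[[2,2],[10,0],[28,19],[32,9],[40,0]]
[[2,2],[5,8],[10,0],[28,19],[32,9],[40,0]]
[[2,2],[5,8],[10,0],[15,2],[28,19],[32,9],[40,0]]
[[2,2],[5,8],[10,0],[15,2],[28,19],[32,9],[40,0]]
[[2,2],[5,8],[10,0],[15,2],[28,19],[32,9],[40,0]]
[[2,2],[5,8],[10,0],[15,2],[28,19],[32,9],[40,0]]
[[2,2],[5,8],[10,0],[15,2],[28,19],[32,9],[40,0],[48,2],[49,0]]
[[2,2],[5,8],[10,0],[13,16],[17,2],[28,19],[32,9],[40,0],[48,2],[49,0]]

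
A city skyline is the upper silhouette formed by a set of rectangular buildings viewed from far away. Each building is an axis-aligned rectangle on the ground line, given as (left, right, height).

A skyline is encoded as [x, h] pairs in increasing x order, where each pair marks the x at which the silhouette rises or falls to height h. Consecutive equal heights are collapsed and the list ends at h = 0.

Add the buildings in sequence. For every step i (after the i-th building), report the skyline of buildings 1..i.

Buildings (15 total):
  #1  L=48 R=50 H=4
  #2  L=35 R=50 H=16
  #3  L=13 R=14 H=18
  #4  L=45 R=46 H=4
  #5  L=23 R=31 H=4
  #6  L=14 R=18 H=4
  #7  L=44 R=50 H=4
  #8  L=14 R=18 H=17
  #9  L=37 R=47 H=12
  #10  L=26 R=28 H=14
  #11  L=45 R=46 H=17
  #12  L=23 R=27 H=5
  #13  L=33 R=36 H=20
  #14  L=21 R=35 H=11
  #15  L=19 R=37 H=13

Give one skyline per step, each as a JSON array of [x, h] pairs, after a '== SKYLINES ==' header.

== SKYLINES ==
[[48,4],[50,0]]
[[35,16],[50,0]]
[[13,18],[14,0],[35,16],[50,0]]
[[13,18],[14,0],[35,16],[50,0]]
[[13,18],[14,0],[23,4],[31,0],[35,16],[50,0]]
[[13,18],[14,4],[18,0],[23,4],[31,0],[35,16],[50,0]]
[[13,18],[14,4],[18,0],[23,4],[31,0],[35,16],[50,0]]
[[13,18],[14,17],[18,0],[23,4],[31,0],[35,16],[50,0]]
[[13,18],[14,17],[18,0],[23,4],[31,0],[35,16],[50,0]]
[[13,18],[14,17],[18,0],[23,4],[26,14],[28,4],[31,0],[35,16],[50,0]]
[[13,18],[14,17],[18,0],[23,4],[26,14],[28,4],[31,0],[35,16],[45,17],[46,16],[50,0]]
[[13,18],[14,17],[18,0],[23,5],[26,14],[28,4],[31,0],[35,16],[45,17],[46,16],[50,0]]
[[13,18],[14,17],[18,0],[23,5],[26,14],[28,4],[31,0],[33,20],[36,16],[45,17],[46,16],[50,0]]
[[13,18],[14,17],[18,0],[21,11],[26,14],[28,11],[33,20],[36,16],[45,17],[46,16],[50,0]]
[[13,18],[14,17],[18,0],[19,13],[26,14],[28,13],[33,20],[36,16],[45,17],[46,16],[50,0]]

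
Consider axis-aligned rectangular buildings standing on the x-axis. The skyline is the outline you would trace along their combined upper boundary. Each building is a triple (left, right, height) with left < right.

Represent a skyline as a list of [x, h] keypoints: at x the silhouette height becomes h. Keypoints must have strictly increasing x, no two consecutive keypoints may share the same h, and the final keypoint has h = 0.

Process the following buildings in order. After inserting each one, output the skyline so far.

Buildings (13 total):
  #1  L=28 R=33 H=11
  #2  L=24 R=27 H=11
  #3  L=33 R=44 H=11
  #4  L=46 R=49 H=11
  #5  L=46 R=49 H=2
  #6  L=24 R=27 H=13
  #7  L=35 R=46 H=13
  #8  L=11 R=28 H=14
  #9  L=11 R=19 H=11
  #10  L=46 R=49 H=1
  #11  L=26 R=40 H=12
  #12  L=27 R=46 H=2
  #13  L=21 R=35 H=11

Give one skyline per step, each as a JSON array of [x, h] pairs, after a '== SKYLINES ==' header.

== SKYLINES ==
[[28,11],[33,0]]
[[24,11],[27,0],[28,11],[33,0]]
[[24,11],[27,0],[28,11],[44,0]]
[[24,11],[27,0],[28,11],[44,0],[46,11],[49,0]]
[[24,11],[27,0],[28,11],[44,0],[46,11],[49,0]]
[[24,13],[27,0],[28,11],[44,0],[46,11],[49,0]]
[[24,13],[27,0],[28,11],[35,13],[46,11],[49,0]]
[[11,14],[28,11],[35,13],[46,11],[49,0]]
[[11,14],[28,11],[35,13],[46,11],[49,0]]
[[11,14],[28,11],[35,13],[46,11],[49,0]]
[[11,14],[28,12],[35,13],[46,11],[49,0]]
[[11,14],[28,12],[35,13],[46,11],[49,0]]
[[11,14],[28,12],[35,13],[46,11],[49,0]]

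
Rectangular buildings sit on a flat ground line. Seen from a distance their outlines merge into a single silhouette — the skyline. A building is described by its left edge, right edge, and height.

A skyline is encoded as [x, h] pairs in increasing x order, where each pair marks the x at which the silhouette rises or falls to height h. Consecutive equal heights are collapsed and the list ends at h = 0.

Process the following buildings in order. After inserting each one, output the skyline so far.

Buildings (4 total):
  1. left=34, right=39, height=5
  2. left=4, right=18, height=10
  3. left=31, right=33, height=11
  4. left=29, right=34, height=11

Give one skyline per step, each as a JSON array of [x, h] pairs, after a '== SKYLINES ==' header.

== SKYLINES ==
[[34,5],[39,0]]
[[4,10],[18,0],[34,5],[39,0]]
[[4,10],[18,0],[31,11],[33,0],[34,5],[39,0]]
[[4,10],[18,0],[29,11],[34,5],[39,0]]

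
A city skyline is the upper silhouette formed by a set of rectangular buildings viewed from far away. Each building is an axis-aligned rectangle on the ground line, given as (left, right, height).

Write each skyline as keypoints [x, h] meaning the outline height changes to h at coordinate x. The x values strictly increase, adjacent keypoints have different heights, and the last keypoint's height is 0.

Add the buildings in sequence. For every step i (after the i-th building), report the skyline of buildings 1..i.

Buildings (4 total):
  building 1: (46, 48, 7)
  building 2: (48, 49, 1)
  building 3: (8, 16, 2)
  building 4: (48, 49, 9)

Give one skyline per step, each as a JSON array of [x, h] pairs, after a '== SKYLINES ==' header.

== SKYLINES ==
[[46,7],[48,0]]
[[46,7],[48,1],[49,0]]
[[8,2],[16,0],[46,7],[48,1],[49,0]]
[[8,2],[16,0],[46,7],[48,9],[49,0]]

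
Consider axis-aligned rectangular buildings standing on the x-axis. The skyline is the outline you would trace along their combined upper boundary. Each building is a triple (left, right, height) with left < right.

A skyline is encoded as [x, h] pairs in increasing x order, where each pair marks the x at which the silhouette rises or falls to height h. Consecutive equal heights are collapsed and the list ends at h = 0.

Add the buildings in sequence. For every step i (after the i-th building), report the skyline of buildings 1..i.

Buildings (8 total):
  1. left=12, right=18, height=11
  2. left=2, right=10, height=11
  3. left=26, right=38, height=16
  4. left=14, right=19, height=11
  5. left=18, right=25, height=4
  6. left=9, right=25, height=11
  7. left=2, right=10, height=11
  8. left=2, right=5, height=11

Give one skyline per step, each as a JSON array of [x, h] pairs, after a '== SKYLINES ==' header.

== SKYLINES ==
[[12,11],[18,0]]
[[2,11],[10,0],[12,11],[18,0]]
[[2,11],[10,0],[12,11],[18,0],[26,16],[38,0]]
[[2,11],[10,0],[12,11],[19,0],[26,16],[38,0]]
[[2,11],[10,0],[12,11],[19,4],[25,0],[26,16],[38,0]]
[[2,11],[25,0],[26,16],[38,0]]
[[2,11],[25,0],[26,16],[38,0]]
[[2,11],[25,0],[26,16],[38,0]]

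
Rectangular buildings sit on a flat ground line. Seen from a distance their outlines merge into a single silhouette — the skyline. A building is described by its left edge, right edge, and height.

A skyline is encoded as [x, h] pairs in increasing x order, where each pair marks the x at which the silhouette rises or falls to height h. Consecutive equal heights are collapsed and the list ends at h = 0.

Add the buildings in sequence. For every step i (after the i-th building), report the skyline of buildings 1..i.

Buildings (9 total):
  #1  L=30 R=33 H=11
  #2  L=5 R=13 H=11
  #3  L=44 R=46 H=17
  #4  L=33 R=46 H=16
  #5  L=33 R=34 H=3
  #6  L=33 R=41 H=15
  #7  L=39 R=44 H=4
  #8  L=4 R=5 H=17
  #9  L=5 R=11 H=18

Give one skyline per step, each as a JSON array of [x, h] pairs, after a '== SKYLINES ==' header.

== SKYLINES ==
[[30,11],[33,0]]
[[5,11],[13,0],[30,11],[33,0]]
[[5,11],[13,0],[30,11],[33,0],[44,17],[46,0]]
[[5,11],[13,0],[30,11],[33,16],[44,17],[46,0]]
[[5,11],[13,0],[30,11],[33,16],[44,17],[46,0]]
[[5,11],[13,0],[30,11],[33,16],[44,17],[46,0]]
[[5,11],[13,0],[30,11],[33,16],[44,17],[46,0]]
[[4,17],[5,11],[13,0],[30,11],[33,16],[44,17],[46,0]]
[[4,17],[5,18],[11,11],[13,0],[30,11],[33,16],[44,17],[46,0]]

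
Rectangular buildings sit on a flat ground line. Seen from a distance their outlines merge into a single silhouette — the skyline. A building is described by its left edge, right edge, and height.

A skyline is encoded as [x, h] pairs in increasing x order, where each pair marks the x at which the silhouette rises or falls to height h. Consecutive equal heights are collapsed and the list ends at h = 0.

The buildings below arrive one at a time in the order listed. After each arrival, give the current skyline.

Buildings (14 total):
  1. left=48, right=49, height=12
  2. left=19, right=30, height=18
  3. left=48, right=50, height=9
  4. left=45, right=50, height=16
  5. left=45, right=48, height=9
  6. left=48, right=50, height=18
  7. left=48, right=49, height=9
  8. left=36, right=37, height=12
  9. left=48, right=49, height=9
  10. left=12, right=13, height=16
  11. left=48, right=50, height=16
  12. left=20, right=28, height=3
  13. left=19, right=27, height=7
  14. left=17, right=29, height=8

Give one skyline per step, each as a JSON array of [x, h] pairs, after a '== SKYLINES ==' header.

== SKYLINES ==
[[48,12],[49,0]]
[[19,18],[30,0],[48,12],[49,0]]
[[19,18],[30,0],[48,12],[49,9],[50,0]]
[[19,18],[30,0],[45,16],[50,0]]
[[19,18],[30,0],[45,16],[50,0]]
[[19,18],[30,0],[45,16],[48,18],[50,0]]
[[19,18],[30,0],[45,16],[48,18],[50,0]]
[[19,18],[30,0],[36,12],[37,0],[45,16],[48,18],[50,0]]
[[19,18],[30,0],[36,12],[37,0],[45,16],[48,18],[50,0]]
[[12,16],[13,0],[19,18],[30,0],[36,12],[37,0],[45,16],[48,18],[50,0]]
[[12,16],[13,0],[19,18],[30,0],[36,12],[37,0],[45,16],[48,18],[50,0]]
[[12,16],[13,0],[19,18],[30,0],[36,12],[37,0],[45,16],[48,18],[50,0]]
[[12,16],[13,0],[19,18],[30,0],[36,12],[37,0],[45,16],[48,18],[50,0]]
[[12,16],[13,0],[17,8],[19,18],[30,0],[36,12],[37,0],[45,16],[48,18],[50,0]]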